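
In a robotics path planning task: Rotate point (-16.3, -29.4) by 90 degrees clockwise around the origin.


90° CW: (x,y) -> (y, -x)
(-16.3,-29.4) -> (-29.4, 16.3)

(-29.4, 16.3)


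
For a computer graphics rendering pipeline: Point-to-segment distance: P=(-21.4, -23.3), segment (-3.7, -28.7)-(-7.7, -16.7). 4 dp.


Project P onto AB: t = 0.8475 (clamped to [0,1])
Closest point on segment: (-7.09, -18.53)
Distance: 15.0841

15.0841


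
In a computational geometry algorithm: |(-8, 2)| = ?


|u| = sqrt((-8)^2 + 2^2) = sqrt(68) = 8.2462

8.2462


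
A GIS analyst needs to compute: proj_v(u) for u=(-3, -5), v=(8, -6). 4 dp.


u.v = 6, |v| = sqrt(100) = 10
Scalar projection = u.v / |v| = 6 / sqrt(100) = 0.6

0.6


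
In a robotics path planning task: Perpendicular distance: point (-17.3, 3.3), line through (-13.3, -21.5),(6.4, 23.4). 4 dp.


|cross product| = 668.16
|line direction| = sqrt(2404.1) = 49.0316
Distance = 668.16/sqrt(2404.1) = 13.6271

13.6271


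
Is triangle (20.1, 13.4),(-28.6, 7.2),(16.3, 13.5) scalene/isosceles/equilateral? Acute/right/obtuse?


Side lengths squared: AB^2=2410.13, BC^2=2055.7, CA^2=14.45
Sorted: [14.45, 2055.7, 2410.13]
By sides: Scalene, By angles: Obtuse

Scalene, Obtuse


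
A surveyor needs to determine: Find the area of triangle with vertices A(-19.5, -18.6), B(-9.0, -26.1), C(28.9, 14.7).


Area = |x_A(y_B-y_C) + x_B(y_C-y_A) + x_C(y_A-y_B)|/2
= |795.6 + (-299.7) + 216.75|/2
= 712.65/2 = 356.325

356.325


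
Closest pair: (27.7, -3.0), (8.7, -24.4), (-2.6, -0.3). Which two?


d(P0,P1) = 28.6175, d(P0,P2) = 30.4201, d(P1,P2) = 26.6177
Closest: P1 and P2

Closest pair: (8.7, -24.4) and (-2.6, -0.3), distance = 26.6177


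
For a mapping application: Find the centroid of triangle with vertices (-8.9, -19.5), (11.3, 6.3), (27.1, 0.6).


Centroid = ((x_A+x_B+x_C)/3, (y_A+y_B+y_C)/3)
= (((-8.9)+11.3+27.1)/3, ((-19.5)+6.3+0.6)/3)
= (9.8333, -4.2)

(9.8333, -4.2)


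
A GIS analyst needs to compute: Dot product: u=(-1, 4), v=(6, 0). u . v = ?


u . v = u_x*v_x + u_y*v_y = (-1)*6 + 4*0
= (-6) + 0 = -6

-6


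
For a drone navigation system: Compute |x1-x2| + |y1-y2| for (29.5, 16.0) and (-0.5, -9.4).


|29.5-(-0.5)| + |16-(-9.4)| = 30 + 25.4 = 55.4

55.4


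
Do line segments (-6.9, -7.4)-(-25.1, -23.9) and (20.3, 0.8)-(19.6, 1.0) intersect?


Cross products: d1=11.18, d2=26.37, d3=299.56, d4=284.37
d1*d2 < 0 and d3*d4 < 0? no

No, they don't intersect


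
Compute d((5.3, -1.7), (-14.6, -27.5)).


dx=-19.9, dy=-25.8
d^2 = (-19.9)^2 + (-25.8)^2 = 1061.65
d = sqrt(1061.65) = 32.583

32.583


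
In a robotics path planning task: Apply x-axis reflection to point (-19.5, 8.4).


Reflection over x-axis: (x,y) -> (x,-y)
(-19.5, 8.4) -> (-19.5, -8.4)

(-19.5, -8.4)


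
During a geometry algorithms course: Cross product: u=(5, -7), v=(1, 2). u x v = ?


u x v = u_x*v_y - u_y*v_x = 5*2 - (-7)*1
= 10 - (-7) = 17

17


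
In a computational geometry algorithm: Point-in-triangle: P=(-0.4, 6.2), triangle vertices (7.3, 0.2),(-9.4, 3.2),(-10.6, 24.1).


Cross products: AB x AP = -77.1, BC x BP = -191.7, CA x CP = -76.63
All same sign? yes

Yes, inside


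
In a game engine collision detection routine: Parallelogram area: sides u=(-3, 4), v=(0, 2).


|u x v| = |(-3)*2 - 4*0|
= |(-6) - 0| = 6

6


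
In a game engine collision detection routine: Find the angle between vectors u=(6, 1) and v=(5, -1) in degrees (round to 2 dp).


u.v = 29, |u| = sqrt(37) = 6.0828, |v| = sqrt(26) = 5.099
cos(theta) = u.v/(|u||v|) = 29/sqrt(962) = 0.934998
theta = acos(0.934998) = 20.77 degrees

20.77 degrees


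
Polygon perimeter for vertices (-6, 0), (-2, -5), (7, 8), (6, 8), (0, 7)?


Sides: (-6, 0)->(-2, -5): sqrt(41) = 6.403124, (-2, -5)->(7, 8): sqrt(250) = 15.811388, (7, 8)->(6, 8): sqrt(1) = 1, (6, 8)->(0, 7): sqrt(37) = 6.082763, (0, 7)->(-6, 0): sqrt(85) = 9.219544
Sum = 38.516819
Perimeter = 38.5168

38.5168


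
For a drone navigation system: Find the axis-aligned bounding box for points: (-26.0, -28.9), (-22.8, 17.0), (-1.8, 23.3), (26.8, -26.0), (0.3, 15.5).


x range: [-26, 26.8]
y range: [-28.9, 23.3]
Bounding box: (-26,-28.9) to (26.8,23.3)

(-26,-28.9) to (26.8,23.3)


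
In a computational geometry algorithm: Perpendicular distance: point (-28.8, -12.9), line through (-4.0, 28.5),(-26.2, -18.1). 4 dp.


|cross product| = 236.6
|line direction| = sqrt(2664.4) = 51.6178
Distance = 236.6/sqrt(2664.4) = 4.5837

4.5837


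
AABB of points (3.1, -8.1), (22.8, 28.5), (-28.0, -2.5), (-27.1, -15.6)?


x range: [-28, 22.8]
y range: [-15.6, 28.5]
Bounding box: (-28,-15.6) to (22.8,28.5)

(-28,-15.6) to (22.8,28.5)


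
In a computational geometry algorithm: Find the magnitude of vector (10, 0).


|u| = sqrt(10^2 + 0^2) = sqrt(100) = 10

10


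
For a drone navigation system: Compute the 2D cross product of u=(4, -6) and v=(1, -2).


u x v = u_x*v_y - u_y*v_x = 4*(-2) - (-6)*1
= (-8) - (-6) = -2

-2


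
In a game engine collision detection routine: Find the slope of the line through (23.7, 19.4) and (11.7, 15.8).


slope = (y2-y1)/(x2-x1) = (15.8-19.4)/(11.7-23.7) = (-3.6)/(-12) = 0.3

0.3


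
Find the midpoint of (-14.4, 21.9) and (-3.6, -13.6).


M = (((-14.4)+(-3.6))/2, (21.9+(-13.6))/2)
= (-9, 4.15)

(-9, 4.15)


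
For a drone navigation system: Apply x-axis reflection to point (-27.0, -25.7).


Reflection over x-axis: (x,y) -> (x,-y)
(-27, -25.7) -> (-27, 25.7)

(-27, 25.7)


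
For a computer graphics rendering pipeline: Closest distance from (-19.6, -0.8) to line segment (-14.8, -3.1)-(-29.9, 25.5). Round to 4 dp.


Project P onto AB: t = 0.1322 (clamped to [0,1])
Closest point on segment: (-16.796, 0.6804)
Distance: 3.1709

3.1709


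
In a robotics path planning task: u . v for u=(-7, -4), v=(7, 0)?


u . v = u_x*v_x + u_y*v_y = (-7)*7 + (-4)*0
= (-49) + 0 = -49

-49


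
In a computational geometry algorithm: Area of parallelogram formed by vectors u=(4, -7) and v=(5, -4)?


|u x v| = |4*(-4) - (-7)*5|
= |(-16) - (-35)| = 19

19


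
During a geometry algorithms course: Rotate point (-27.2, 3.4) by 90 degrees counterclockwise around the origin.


90° CCW: (x,y) -> (-y, x)
(-27.2,3.4) -> (-3.4, -27.2)

(-3.4, -27.2)


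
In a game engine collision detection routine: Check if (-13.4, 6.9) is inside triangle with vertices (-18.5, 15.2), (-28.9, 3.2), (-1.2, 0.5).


Cross products: AB x AP = 147.52, BC x BP = 144.34, CA x CP = 68.62
All same sign? yes

Yes, inside


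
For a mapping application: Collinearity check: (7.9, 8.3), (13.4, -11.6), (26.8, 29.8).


Cross product: (13.4-7.9)*(29.8-8.3) - ((-11.6)-8.3)*(26.8-7.9)
= 494.36

No, not collinear


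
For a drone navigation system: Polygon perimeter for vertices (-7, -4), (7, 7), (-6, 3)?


Sides: (-7, -4)->(7, 7): sqrt(317) = 17.804494, (7, 7)->(-6, 3): sqrt(185) = 13.601471, (-6, 3)->(-7, -4): sqrt(50) = 7.071068
Sum = 38.477033
Perimeter = 38.477

38.477


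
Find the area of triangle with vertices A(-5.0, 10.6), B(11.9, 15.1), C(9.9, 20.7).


Area = |x_A(y_B-y_C) + x_B(y_C-y_A) + x_C(y_A-y_B)|/2
= |28 + 120.19 + (-44.55)|/2
= 103.64/2 = 51.82

51.82


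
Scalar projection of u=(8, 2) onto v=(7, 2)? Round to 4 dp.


u.v = 60, |v| = sqrt(53) = 7.2801
Scalar projection = u.v / |v| = 60 / sqrt(53) = 8.2416

8.2416


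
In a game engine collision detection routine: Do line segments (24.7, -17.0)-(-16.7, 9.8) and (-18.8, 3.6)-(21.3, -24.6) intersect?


Cross products: d1=400.64, d2=307.84, d3=312.96, d4=405.76
d1*d2 < 0 and d3*d4 < 0? no

No, they don't intersect


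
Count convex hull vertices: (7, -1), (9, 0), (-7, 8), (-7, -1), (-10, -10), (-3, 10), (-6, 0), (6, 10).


Convex hull vertices (CCW): (-10, -10), (9, 0), (6, 10), (-3, 10), (-7, 8)
Count = 5

5


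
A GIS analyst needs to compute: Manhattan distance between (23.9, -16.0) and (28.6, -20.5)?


|23.9-28.6| + |(-16)-(-20.5)| = 4.7 + 4.5 = 9.2

9.2


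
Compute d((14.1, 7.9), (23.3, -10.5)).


dx=9.2, dy=-18.4
d^2 = 9.2^2 + (-18.4)^2 = 423.2
d = sqrt(423.2) = 20.5718

20.5718


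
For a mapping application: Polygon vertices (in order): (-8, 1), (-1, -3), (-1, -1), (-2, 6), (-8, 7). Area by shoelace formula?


Shoelace sum: ((-8)*(-3) - (-1)*1) + ((-1)*(-1) - (-1)*(-3)) + ((-1)*6 - (-2)*(-1)) + ((-2)*7 - (-8)*6) + ((-8)*1 - (-8)*7)
= 97
Area = |97|/2 = 48.5

48.5


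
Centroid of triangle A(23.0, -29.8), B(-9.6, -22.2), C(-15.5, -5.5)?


Centroid = ((x_A+x_B+x_C)/3, (y_A+y_B+y_C)/3)
= ((23+(-9.6)+(-15.5))/3, ((-29.8)+(-22.2)+(-5.5))/3)
= (-0.7, -19.1667)

(-0.7, -19.1667)


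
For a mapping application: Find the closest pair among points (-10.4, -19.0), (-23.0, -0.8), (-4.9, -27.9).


d(P0,P1) = 22.1359, d(P0,P2) = 10.4623, d(P1,P2) = 32.5886
Closest: P0 and P2

Closest pair: (-10.4, -19.0) and (-4.9, -27.9), distance = 10.4623


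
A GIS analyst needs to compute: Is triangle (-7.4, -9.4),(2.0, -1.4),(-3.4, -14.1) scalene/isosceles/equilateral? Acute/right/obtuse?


Side lengths squared: AB^2=152.36, BC^2=190.45, CA^2=38.09
Sorted: [38.09, 152.36, 190.45]
By sides: Scalene, By angles: Right

Scalene, Right


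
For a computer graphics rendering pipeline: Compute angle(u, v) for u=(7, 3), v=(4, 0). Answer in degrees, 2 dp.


u.v = 28, |u| = sqrt(58) = 7.6158, |v| = sqrt(16) = 4
cos(theta) = u.v/(|u||v|) = 28/sqrt(928) = 0.919145
theta = acos(0.919145) = 23.2 degrees

23.2 degrees


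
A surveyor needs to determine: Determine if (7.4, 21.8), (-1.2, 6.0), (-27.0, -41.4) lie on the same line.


Cross product: ((-1.2)-7.4)*((-41.4)-21.8) - (6-21.8)*((-27)-7.4)
= 0

Yes, collinear


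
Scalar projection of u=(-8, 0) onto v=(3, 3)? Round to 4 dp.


u.v = -24, |v| = sqrt(18) = 4.2426
Scalar projection = u.v / |v| = -24 / sqrt(18) = -5.6569

-5.6569


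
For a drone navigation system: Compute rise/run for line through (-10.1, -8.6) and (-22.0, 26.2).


slope = (y2-y1)/(x2-x1) = (26.2-(-8.6))/((-22)-(-10.1)) = 34.8/(-11.9) = -2.9244

-2.9244


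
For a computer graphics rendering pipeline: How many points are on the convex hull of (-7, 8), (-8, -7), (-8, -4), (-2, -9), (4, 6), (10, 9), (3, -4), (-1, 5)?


Convex hull vertices (CCW): (-8, -7), (-2, -9), (3, -4), (10, 9), (-7, 8), (-8, -4)
Count = 6

6


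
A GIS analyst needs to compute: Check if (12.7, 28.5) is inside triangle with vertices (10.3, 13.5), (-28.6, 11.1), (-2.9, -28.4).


Cross products: AB x AP = -577.74, BC x BP = 2078.53, CA x CP = 97.44
All same sign? no

No, outside


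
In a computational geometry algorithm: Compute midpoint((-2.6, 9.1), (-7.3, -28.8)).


M = (((-2.6)+(-7.3))/2, (9.1+(-28.8))/2)
= (-4.95, -9.85)

(-4.95, -9.85)


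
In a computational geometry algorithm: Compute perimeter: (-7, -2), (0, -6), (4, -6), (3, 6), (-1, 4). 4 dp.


Sides: (-7, -2)->(0, -6): sqrt(65) = 8.062258, (0, -6)->(4, -6): sqrt(16) = 4, (4, -6)->(3, 6): sqrt(145) = 12.041595, (3, 6)->(-1, 4): sqrt(20) = 4.472136, (-1, 4)->(-7, -2): sqrt(72) = 8.485281
Sum = 37.06127
Perimeter = 37.0613

37.0613


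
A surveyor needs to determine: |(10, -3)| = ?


|u| = sqrt(10^2 + (-3)^2) = sqrt(109) = 10.4403

10.4403


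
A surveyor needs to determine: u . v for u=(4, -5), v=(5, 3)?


u . v = u_x*v_x + u_y*v_y = 4*5 + (-5)*3
= 20 + (-15) = 5

5


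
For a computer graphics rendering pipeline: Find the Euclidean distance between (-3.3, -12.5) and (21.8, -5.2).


dx=25.1, dy=7.3
d^2 = 25.1^2 + 7.3^2 = 683.3
d = sqrt(683.3) = 26.14

26.14


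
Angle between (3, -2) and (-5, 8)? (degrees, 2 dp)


u.v = -31, |u| = sqrt(13) = 3.6056, |v| = sqrt(89) = 9.434
cos(theta) = u.v/(|u||v|) = -31/sqrt(1157) = -0.911371
theta = acos(-0.911371) = 155.7 degrees

155.7 degrees


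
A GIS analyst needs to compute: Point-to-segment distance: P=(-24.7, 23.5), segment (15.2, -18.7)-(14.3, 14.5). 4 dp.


Project P onto AB: t = 1 (clamped to [0,1])
Closest point on segment: (14.3, 14.5)
Distance: 40.025

40.025


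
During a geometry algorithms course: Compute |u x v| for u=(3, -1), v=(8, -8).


|u x v| = |3*(-8) - (-1)*8|
= |(-24) - (-8)| = 16

16


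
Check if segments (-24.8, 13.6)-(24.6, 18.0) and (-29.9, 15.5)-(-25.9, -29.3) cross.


Cross products: d1=220.88, d2=2451.6, d3=116.3, d4=-2114.42
d1*d2 < 0 and d3*d4 < 0? no

No, they don't intersect


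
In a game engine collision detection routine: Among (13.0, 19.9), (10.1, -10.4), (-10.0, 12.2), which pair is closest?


d(P0,P1) = 30.4385, d(P0,P2) = 24.2547, d(P1,P2) = 30.2452
Closest: P0 and P2

Closest pair: (13.0, 19.9) and (-10.0, 12.2), distance = 24.2547


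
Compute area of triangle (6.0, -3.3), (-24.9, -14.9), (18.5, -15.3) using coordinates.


Area = |x_A(y_B-y_C) + x_B(y_C-y_A) + x_C(y_A-y_B)|/2
= |2.4 + 298.8 + 214.6|/2
= 515.8/2 = 257.9

257.9


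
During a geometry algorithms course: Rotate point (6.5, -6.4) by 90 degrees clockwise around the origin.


90° CW: (x,y) -> (y, -x)
(6.5,-6.4) -> (-6.4, -6.5)

(-6.4, -6.5)


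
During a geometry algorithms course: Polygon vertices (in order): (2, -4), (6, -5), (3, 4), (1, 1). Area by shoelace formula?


Shoelace sum: (2*(-5) - 6*(-4)) + (6*4 - 3*(-5)) + (3*1 - 1*4) + (1*(-4) - 2*1)
= 46
Area = |46|/2 = 23

23


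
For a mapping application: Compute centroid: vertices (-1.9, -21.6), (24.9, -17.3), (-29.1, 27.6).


Centroid = ((x_A+x_B+x_C)/3, (y_A+y_B+y_C)/3)
= (((-1.9)+24.9+(-29.1))/3, ((-21.6)+(-17.3)+27.6)/3)
= (-2.0333, -3.7667)

(-2.0333, -3.7667)


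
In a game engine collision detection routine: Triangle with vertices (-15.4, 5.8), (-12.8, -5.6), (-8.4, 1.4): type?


Side lengths squared: AB^2=136.72, BC^2=68.36, CA^2=68.36
Sorted: [68.36, 68.36, 136.72]
By sides: Isosceles, By angles: Right

Isosceles, Right


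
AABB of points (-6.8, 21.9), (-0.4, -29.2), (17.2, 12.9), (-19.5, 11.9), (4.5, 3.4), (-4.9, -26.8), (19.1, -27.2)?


x range: [-19.5, 19.1]
y range: [-29.2, 21.9]
Bounding box: (-19.5,-29.2) to (19.1,21.9)

(-19.5,-29.2) to (19.1,21.9)


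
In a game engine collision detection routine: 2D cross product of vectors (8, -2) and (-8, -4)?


u x v = u_x*v_y - u_y*v_x = 8*(-4) - (-2)*(-8)
= (-32) - 16 = -48

-48


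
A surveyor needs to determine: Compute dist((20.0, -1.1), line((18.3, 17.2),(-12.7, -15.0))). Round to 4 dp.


|cross product| = 622.04
|line direction| = sqrt(1997.84) = 44.6972
Distance = 622.04/sqrt(1997.84) = 13.9168

13.9168


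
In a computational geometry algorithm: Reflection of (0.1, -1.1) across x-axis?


Reflection over x-axis: (x,y) -> (x,-y)
(0.1, -1.1) -> (0.1, 1.1)

(0.1, 1.1)


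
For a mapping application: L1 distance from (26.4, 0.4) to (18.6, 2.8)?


|26.4-18.6| + |0.4-2.8| = 7.8 + 2.4 = 10.2

10.2


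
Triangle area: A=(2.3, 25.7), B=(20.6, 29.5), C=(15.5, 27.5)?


Area = |x_A(y_B-y_C) + x_B(y_C-y_A) + x_C(y_A-y_B)|/2
= |4.6 + 37.08 + (-58.9)|/2
= 17.22/2 = 8.61

8.61


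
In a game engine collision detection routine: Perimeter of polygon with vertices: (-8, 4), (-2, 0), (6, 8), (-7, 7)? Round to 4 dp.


Sides: (-8, 4)->(-2, 0): sqrt(52) = 7.211103, (-2, 0)->(6, 8): sqrt(128) = 11.313708, (6, 8)->(-7, 7): sqrt(170) = 13.038405, (-7, 7)->(-8, 4): sqrt(10) = 3.162278
Sum = 34.725494
Perimeter = 34.7255

34.7255


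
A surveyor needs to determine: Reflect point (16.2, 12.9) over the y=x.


Reflection over y=x: (x,y) -> (y,x)
(16.2, 12.9) -> (12.9, 16.2)

(12.9, 16.2)


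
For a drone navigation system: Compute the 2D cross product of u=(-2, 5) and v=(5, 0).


u x v = u_x*v_y - u_y*v_x = (-2)*0 - 5*5
= 0 - 25 = -25

-25


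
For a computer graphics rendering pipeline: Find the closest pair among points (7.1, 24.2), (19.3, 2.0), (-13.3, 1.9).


d(P0,P1) = 25.3314, d(P0,P2) = 30.2233, d(P1,P2) = 32.6002
Closest: P0 and P1

Closest pair: (7.1, 24.2) and (19.3, 2.0), distance = 25.3314


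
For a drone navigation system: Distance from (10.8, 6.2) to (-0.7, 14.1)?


dx=-11.5, dy=7.9
d^2 = (-11.5)^2 + 7.9^2 = 194.66
d = sqrt(194.66) = 13.9521

13.9521


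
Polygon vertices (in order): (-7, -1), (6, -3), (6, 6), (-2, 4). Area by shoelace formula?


Shoelace sum: ((-7)*(-3) - 6*(-1)) + (6*6 - 6*(-3)) + (6*4 - (-2)*6) + ((-2)*(-1) - (-7)*4)
= 147
Area = |147|/2 = 73.5

73.5


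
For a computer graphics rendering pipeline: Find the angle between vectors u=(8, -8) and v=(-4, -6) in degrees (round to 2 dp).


u.v = 16, |u| = sqrt(128) = 11.3137, |v| = sqrt(52) = 7.2111
cos(theta) = u.v/(|u||v|) = 16/sqrt(6656) = 0.196116
theta = acos(0.196116) = 78.69 degrees

78.69 degrees


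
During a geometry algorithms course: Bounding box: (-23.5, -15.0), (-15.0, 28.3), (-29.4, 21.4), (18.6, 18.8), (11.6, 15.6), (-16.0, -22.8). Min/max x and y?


x range: [-29.4, 18.6]
y range: [-22.8, 28.3]
Bounding box: (-29.4,-22.8) to (18.6,28.3)

(-29.4,-22.8) to (18.6,28.3)


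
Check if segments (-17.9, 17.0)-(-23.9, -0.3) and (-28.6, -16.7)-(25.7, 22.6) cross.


Cross products: d1=1409.4, d2=705.81, d3=17.09, d4=720.68
d1*d2 < 0 and d3*d4 < 0? no

No, they don't intersect


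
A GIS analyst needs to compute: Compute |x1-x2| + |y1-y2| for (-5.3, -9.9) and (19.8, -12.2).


|(-5.3)-19.8| + |(-9.9)-(-12.2)| = 25.1 + 2.3 = 27.4

27.4


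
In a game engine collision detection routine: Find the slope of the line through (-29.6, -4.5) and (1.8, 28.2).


slope = (y2-y1)/(x2-x1) = (28.2-(-4.5))/(1.8-(-29.6)) = 32.7/31.4 = 1.0414

1.0414


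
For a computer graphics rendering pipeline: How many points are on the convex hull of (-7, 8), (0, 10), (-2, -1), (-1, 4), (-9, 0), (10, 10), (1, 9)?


Convex hull vertices (CCW): (-9, 0), (-2, -1), (10, 10), (0, 10), (-7, 8)
Count = 5

5


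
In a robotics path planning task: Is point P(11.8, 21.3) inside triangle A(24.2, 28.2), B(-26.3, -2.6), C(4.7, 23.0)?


Cross products: AB x AP = -33.47, BC x BP = -234.46, CA x CP = -70.07
All same sign? yes

Yes, inside


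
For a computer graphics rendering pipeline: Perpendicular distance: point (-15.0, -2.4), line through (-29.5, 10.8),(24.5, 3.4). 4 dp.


|cross product| = 605.5
|line direction| = sqrt(2970.76) = 54.5047
Distance = 605.5/sqrt(2970.76) = 11.1091

11.1091


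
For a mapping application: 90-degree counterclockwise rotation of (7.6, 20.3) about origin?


90° CCW: (x,y) -> (-y, x)
(7.6,20.3) -> (-20.3, 7.6)

(-20.3, 7.6)


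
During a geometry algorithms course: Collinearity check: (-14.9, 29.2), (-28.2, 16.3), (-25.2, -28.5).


Cross product: ((-28.2)-(-14.9))*((-28.5)-29.2) - (16.3-29.2)*((-25.2)-(-14.9))
= 634.54

No, not collinear


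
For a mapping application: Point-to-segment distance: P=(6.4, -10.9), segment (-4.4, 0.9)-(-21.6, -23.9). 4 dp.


Project P onto AB: t = 0.1173 (clamped to [0,1])
Closest point on segment: (-6.4182, -2.01)
Distance: 15.5993

15.5993


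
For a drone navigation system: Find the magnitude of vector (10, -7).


|u| = sqrt(10^2 + (-7)^2) = sqrt(149) = 12.2066

12.2066


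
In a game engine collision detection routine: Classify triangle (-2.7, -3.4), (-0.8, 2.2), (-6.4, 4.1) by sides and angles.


Side lengths squared: AB^2=34.97, BC^2=34.97, CA^2=69.94
Sorted: [34.97, 34.97, 69.94]
By sides: Isosceles, By angles: Right

Isosceles, Right


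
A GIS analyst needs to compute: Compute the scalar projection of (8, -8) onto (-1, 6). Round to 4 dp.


u.v = -56, |v| = sqrt(37) = 6.0828
Scalar projection = u.v / |v| = -56 / sqrt(37) = -9.2063

-9.2063


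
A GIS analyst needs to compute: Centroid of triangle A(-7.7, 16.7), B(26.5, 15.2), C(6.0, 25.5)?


Centroid = ((x_A+x_B+x_C)/3, (y_A+y_B+y_C)/3)
= (((-7.7)+26.5+6)/3, (16.7+15.2+25.5)/3)
= (8.2667, 19.1333)

(8.2667, 19.1333)


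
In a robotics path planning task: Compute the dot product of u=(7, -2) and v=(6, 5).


u . v = u_x*v_x + u_y*v_y = 7*6 + (-2)*5
= 42 + (-10) = 32

32


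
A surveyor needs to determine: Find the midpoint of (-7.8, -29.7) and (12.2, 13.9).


M = (((-7.8)+12.2)/2, ((-29.7)+13.9)/2)
= (2.2, -7.9)

(2.2, -7.9)


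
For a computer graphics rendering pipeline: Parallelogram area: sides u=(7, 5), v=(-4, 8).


|u x v| = |7*8 - 5*(-4)|
= |56 - (-20)| = 76

76


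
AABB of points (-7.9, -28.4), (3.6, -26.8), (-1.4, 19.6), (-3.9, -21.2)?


x range: [-7.9, 3.6]
y range: [-28.4, 19.6]
Bounding box: (-7.9,-28.4) to (3.6,19.6)

(-7.9,-28.4) to (3.6,19.6)


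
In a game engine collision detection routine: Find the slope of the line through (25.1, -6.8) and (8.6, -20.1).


slope = (y2-y1)/(x2-x1) = ((-20.1)-(-6.8))/(8.6-25.1) = (-13.3)/(-16.5) = 0.8061

0.8061


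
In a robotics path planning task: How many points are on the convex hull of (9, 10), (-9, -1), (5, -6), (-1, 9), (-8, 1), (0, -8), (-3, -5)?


Convex hull vertices (CCW): (-9, -1), (0, -8), (5, -6), (9, 10), (-1, 9), (-8, 1)
Count = 6

6


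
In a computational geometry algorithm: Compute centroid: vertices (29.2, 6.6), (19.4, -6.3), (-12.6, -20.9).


Centroid = ((x_A+x_B+x_C)/3, (y_A+y_B+y_C)/3)
= ((29.2+19.4+(-12.6))/3, (6.6+(-6.3)+(-20.9))/3)
= (12, -6.8667)

(12, -6.8667)


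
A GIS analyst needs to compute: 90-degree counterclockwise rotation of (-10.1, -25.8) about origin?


90° CCW: (x,y) -> (-y, x)
(-10.1,-25.8) -> (25.8, -10.1)

(25.8, -10.1)


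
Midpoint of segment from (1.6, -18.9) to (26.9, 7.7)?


M = ((1.6+26.9)/2, ((-18.9)+7.7)/2)
= (14.25, -5.6)

(14.25, -5.6)


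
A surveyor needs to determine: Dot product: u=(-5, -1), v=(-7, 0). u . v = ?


u . v = u_x*v_x + u_y*v_y = (-5)*(-7) + (-1)*0
= 35 + 0 = 35

35


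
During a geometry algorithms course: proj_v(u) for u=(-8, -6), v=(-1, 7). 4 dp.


u.v = -34, |v| = sqrt(50) = 7.0711
Scalar projection = u.v / |v| = -34 / sqrt(50) = -4.8083

-4.8083


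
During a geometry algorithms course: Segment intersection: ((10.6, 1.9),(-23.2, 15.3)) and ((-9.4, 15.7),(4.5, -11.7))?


Cross products: d1=356.18, d2=-383.68, d3=-198.44, d4=541.42
d1*d2 < 0 and d3*d4 < 0? yes

Yes, they intersect


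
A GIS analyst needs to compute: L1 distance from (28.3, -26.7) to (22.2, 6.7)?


|28.3-22.2| + |(-26.7)-6.7| = 6.1 + 33.4 = 39.5

39.5


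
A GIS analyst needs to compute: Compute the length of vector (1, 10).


|u| = sqrt(1^2 + 10^2) = sqrt(101) = 10.0499

10.0499


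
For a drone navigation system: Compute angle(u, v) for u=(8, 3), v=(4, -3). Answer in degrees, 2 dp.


u.v = 23, |u| = sqrt(73) = 8.544, |v| = sqrt(25) = 5
cos(theta) = u.v/(|u||v|) = 23/sqrt(1825) = 0.538389
theta = acos(0.538389) = 57.43 degrees

57.43 degrees


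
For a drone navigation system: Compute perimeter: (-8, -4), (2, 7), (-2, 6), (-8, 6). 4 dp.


Sides: (-8, -4)->(2, 7): sqrt(221) = 14.866069, (2, 7)->(-2, 6): sqrt(17) = 4.123106, (-2, 6)->(-8, 6): sqrt(36) = 6, (-8, 6)->(-8, -4): sqrt(100) = 10
Sum = 34.989175
Perimeter = 34.9892

34.9892


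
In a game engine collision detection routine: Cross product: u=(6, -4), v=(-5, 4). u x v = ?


u x v = u_x*v_y - u_y*v_x = 6*4 - (-4)*(-5)
= 24 - 20 = 4

4


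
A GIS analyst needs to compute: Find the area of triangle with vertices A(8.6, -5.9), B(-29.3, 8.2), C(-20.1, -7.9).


Area = |x_A(y_B-y_C) + x_B(y_C-y_A) + x_C(y_A-y_B)|/2
= |138.46 + 58.6 + 283.41|/2
= 480.47/2 = 240.235

240.235


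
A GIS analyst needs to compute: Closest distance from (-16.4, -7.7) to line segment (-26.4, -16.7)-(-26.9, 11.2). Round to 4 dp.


Project P onto AB: t = 0.3161 (clamped to [0,1])
Closest point on segment: (-26.558, -7.882)
Distance: 10.1597

10.1597


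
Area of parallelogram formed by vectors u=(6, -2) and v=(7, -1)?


|u x v| = |6*(-1) - (-2)*7|
= |(-6) - (-14)| = 8

8


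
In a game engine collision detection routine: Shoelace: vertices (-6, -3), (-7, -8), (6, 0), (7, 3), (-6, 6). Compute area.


Shoelace sum: ((-6)*(-8) - (-7)*(-3)) + ((-7)*0 - 6*(-8)) + (6*3 - 7*0) + (7*6 - (-6)*3) + ((-6)*(-3) - (-6)*6)
= 207
Area = |207|/2 = 103.5

103.5


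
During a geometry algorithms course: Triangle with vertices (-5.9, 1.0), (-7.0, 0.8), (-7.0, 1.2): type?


Side lengths squared: AB^2=1.25, BC^2=0.16, CA^2=1.25
Sorted: [0.16, 1.25, 1.25]
By sides: Isosceles, By angles: Acute

Isosceles, Acute


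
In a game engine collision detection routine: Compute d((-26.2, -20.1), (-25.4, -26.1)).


dx=0.8, dy=-6
d^2 = 0.8^2 + (-6)^2 = 36.64
d = sqrt(36.64) = 6.0531

6.0531


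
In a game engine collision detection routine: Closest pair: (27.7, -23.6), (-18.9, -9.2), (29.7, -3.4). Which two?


d(P0,P1) = 48.7742, d(P0,P2) = 20.2988, d(P1,P2) = 48.9449
Closest: P0 and P2

Closest pair: (27.7, -23.6) and (29.7, -3.4), distance = 20.2988


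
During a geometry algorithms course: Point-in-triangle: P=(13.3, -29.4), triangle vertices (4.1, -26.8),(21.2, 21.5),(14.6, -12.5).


Cross products: AB x AP = -488.82, BC x BP = 67.34, CA x CP = 158.86
All same sign? no

No, outside


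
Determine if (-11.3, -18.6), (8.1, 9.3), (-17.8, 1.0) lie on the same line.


Cross product: (8.1-(-11.3))*(1-(-18.6)) - (9.3-(-18.6))*((-17.8)-(-11.3))
= 561.59

No, not collinear


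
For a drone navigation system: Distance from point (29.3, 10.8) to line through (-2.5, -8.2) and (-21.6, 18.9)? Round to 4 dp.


|cross product| = 1224.68
|line direction| = sqrt(1099.22) = 33.1545
Distance = 1224.68/sqrt(1099.22) = 36.9386

36.9386


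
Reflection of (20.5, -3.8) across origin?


Reflection over origin: (x,y) -> (-x,-y)
(20.5, -3.8) -> (-20.5, 3.8)

(-20.5, 3.8)


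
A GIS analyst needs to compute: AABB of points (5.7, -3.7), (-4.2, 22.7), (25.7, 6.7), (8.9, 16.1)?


x range: [-4.2, 25.7]
y range: [-3.7, 22.7]
Bounding box: (-4.2,-3.7) to (25.7,22.7)

(-4.2,-3.7) to (25.7,22.7)


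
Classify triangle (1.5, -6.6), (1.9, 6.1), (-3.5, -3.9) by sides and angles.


Side lengths squared: AB^2=161.45, BC^2=129.16, CA^2=32.29
Sorted: [32.29, 129.16, 161.45]
By sides: Scalene, By angles: Right

Scalene, Right


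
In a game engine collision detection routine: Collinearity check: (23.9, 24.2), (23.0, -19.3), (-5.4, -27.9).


Cross product: (23-23.9)*((-27.9)-24.2) - ((-19.3)-24.2)*((-5.4)-23.9)
= -1227.66

No, not collinear


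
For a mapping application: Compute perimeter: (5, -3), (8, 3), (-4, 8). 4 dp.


Sides: (5, -3)->(8, 3): sqrt(45) = 6.708204, (8, 3)->(-4, 8): sqrt(169) = 13, (-4, 8)->(5, -3): sqrt(202) = 14.21267
Sum = 33.920874
Perimeter = 33.9209

33.9209


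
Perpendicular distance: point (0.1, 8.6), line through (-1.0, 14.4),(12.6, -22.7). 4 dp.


|cross product| = 38.07
|line direction| = sqrt(1561.37) = 39.5142
Distance = 38.07/sqrt(1561.37) = 0.9635

0.9635


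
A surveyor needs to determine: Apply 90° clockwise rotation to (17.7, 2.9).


90° CW: (x,y) -> (y, -x)
(17.7,2.9) -> (2.9, -17.7)

(2.9, -17.7)


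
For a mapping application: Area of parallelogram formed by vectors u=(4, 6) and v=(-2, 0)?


|u x v| = |4*0 - 6*(-2)|
= |0 - (-12)| = 12

12


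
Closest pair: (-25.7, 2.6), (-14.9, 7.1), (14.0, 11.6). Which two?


d(P0,P1) = 11.7, d(P0,P2) = 40.7074, d(P1,P2) = 29.2482
Closest: P0 and P1

Closest pair: (-25.7, 2.6) and (-14.9, 7.1), distance = 11.7


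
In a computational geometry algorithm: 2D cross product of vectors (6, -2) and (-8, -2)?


u x v = u_x*v_y - u_y*v_x = 6*(-2) - (-2)*(-8)
= (-12) - 16 = -28

-28


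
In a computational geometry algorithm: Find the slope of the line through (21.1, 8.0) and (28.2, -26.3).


slope = (y2-y1)/(x2-x1) = ((-26.3)-8)/(28.2-21.1) = (-34.3)/7.1 = -4.831

-4.831


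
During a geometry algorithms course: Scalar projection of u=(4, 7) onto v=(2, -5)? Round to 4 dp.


u.v = -27, |v| = sqrt(29) = 5.3852
Scalar projection = u.v / |v| = -27 / sqrt(29) = -5.0138

-5.0138


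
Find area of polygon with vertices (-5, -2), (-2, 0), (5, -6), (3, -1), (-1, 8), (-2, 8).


Shoelace sum: ((-5)*0 - (-2)*(-2)) + ((-2)*(-6) - 5*0) + (5*(-1) - 3*(-6)) + (3*8 - (-1)*(-1)) + ((-1)*8 - (-2)*8) + ((-2)*(-2) - (-5)*8)
= 96
Area = |96|/2 = 48

48


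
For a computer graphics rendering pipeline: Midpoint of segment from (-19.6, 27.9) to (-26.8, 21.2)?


M = (((-19.6)+(-26.8))/2, (27.9+21.2)/2)
= (-23.2, 24.55)

(-23.2, 24.55)


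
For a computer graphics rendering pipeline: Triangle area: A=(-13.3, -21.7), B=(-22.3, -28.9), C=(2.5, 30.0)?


Area = |x_A(y_B-y_C) + x_B(y_C-y_A) + x_C(y_A-y_B)|/2
= |783.37 + (-1152.91) + 18|/2
= 351.54/2 = 175.77

175.77


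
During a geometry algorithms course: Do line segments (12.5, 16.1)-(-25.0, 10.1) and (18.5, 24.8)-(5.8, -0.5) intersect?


Cross products: d1=-41.31, d2=-913.86, d3=-290.25, d4=582.3
d1*d2 < 0 and d3*d4 < 0? no

No, they don't intersect


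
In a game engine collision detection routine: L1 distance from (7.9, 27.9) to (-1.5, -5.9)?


|7.9-(-1.5)| + |27.9-(-5.9)| = 9.4 + 33.8 = 43.2

43.2


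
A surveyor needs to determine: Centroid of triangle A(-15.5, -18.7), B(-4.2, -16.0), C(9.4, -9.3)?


Centroid = ((x_A+x_B+x_C)/3, (y_A+y_B+y_C)/3)
= (((-15.5)+(-4.2)+9.4)/3, ((-18.7)+(-16)+(-9.3))/3)
= (-3.4333, -14.6667)

(-3.4333, -14.6667)


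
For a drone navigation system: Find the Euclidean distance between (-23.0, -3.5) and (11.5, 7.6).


dx=34.5, dy=11.1
d^2 = 34.5^2 + 11.1^2 = 1313.46
d = sqrt(1313.46) = 36.2417

36.2417


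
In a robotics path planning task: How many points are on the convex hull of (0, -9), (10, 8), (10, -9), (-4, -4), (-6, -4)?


Convex hull vertices (CCW): (-6, -4), (0, -9), (10, -9), (10, 8)
Count = 4

4


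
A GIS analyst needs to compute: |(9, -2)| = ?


|u| = sqrt(9^2 + (-2)^2) = sqrt(85) = 9.2195

9.2195


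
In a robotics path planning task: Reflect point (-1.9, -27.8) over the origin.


Reflection over origin: (x,y) -> (-x,-y)
(-1.9, -27.8) -> (1.9, 27.8)

(1.9, 27.8)


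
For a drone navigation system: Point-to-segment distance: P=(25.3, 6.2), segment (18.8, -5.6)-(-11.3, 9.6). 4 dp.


Project P onto AB: t = 0 (clamped to [0,1])
Closest point on segment: (18.8, -5.6)
Distance: 13.4718

13.4718


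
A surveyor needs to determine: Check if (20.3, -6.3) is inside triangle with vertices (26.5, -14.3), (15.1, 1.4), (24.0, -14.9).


Cross products: AB x AP = 6.14, BC x BP = 16.23, CA x CP = 23.72
All same sign? yes

Yes, inside


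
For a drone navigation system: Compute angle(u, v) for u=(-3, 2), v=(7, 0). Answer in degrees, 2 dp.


u.v = -21, |u| = sqrt(13) = 3.6056, |v| = sqrt(49) = 7
cos(theta) = u.v/(|u||v|) = -21/sqrt(637) = -0.83205
theta = acos(-0.83205) = 146.31 degrees

146.31 degrees


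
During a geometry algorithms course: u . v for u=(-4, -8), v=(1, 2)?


u . v = u_x*v_x + u_y*v_y = (-4)*1 + (-8)*2
= (-4) + (-16) = -20

-20


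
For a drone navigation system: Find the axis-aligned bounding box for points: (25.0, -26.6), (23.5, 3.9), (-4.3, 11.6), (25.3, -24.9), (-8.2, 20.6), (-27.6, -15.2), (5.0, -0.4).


x range: [-27.6, 25.3]
y range: [-26.6, 20.6]
Bounding box: (-27.6,-26.6) to (25.3,20.6)

(-27.6,-26.6) to (25.3,20.6)


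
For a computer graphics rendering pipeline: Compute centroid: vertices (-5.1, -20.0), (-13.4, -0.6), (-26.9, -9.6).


Centroid = ((x_A+x_B+x_C)/3, (y_A+y_B+y_C)/3)
= (((-5.1)+(-13.4)+(-26.9))/3, ((-20)+(-0.6)+(-9.6))/3)
= (-15.1333, -10.0667)

(-15.1333, -10.0667)


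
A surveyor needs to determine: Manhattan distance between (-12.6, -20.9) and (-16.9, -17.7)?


|(-12.6)-(-16.9)| + |(-20.9)-(-17.7)| = 4.3 + 3.2 = 7.5

7.5


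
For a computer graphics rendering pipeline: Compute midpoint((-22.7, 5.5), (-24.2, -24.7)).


M = (((-22.7)+(-24.2))/2, (5.5+(-24.7))/2)
= (-23.45, -9.6)

(-23.45, -9.6)


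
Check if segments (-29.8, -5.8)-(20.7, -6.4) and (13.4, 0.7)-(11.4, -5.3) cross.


Cross products: d1=-246.2, d2=58, d3=354.17, d4=49.97
d1*d2 < 0 and d3*d4 < 0? no

No, they don't intersect


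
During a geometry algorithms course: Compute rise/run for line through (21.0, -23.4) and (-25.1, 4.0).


slope = (y2-y1)/(x2-x1) = (4-(-23.4))/((-25.1)-21) = 27.4/(-46.1) = -0.5944

-0.5944


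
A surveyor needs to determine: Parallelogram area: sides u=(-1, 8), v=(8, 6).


|u x v| = |(-1)*6 - 8*8|
= |(-6) - 64| = 70

70


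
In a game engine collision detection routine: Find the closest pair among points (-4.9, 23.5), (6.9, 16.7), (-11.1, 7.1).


d(P0,P1) = 13.6191, d(P0,P2) = 17.5328, d(P1,P2) = 20.4
Closest: P0 and P1

Closest pair: (-4.9, 23.5) and (6.9, 16.7), distance = 13.6191


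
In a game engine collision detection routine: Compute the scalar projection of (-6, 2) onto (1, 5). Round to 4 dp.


u.v = 4, |v| = sqrt(26) = 5.099
Scalar projection = u.v / |v| = 4 / sqrt(26) = 0.7845

0.7845


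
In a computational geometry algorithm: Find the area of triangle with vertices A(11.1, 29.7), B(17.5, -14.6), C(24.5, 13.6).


Area = |x_A(y_B-y_C) + x_B(y_C-y_A) + x_C(y_A-y_B)|/2
= |(-313.02) + (-281.75) + 1085.35|/2
= 490.58/2 = 245.29

245.29


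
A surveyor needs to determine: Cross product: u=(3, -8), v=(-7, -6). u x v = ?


u x v = u_x*v_y - u_y*v_x = 3*(-6) - (-8)*(-7)
= (-18) - 56 = -74

-74


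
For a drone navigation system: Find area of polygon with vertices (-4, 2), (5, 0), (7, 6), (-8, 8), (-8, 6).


Shoelace sum: ((-4)*0 - 5*2) + (5*6 - 7*0) + (7*8 - (-8)*6) + ((-8)*6 - (-8)*8) + ((-8)*2 - (-4)*6)
= 148
Area = |148|/2 = 74

74


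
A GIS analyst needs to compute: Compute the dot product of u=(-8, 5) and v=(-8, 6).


u . v = u_x*v_x + u_y*v_y = (-8)*(-8) + 5*6
= 64 + 30 = 94

94


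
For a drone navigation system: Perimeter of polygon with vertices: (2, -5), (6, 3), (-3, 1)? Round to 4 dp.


Sides: (2, -5)->(6, 3): sqrt(80) = 8.944272, (6, 3)->(-3, 1): sqrt(85) = 9.219544, (-3, 1)->(2, -5): sqrt(61) = 7.81025
Sum = 25.974066
Perimeter = 25.9741

25.9741


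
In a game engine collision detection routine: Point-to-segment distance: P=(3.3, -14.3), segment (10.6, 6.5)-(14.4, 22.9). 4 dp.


Project P onto AB: t = 0 (clamped to [0,1])
Closest point on segment: (10.6, 6.5)
Distance: 22.0438

22.0438


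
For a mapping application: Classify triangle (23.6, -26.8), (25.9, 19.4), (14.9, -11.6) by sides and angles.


Side lengths squared: AB^2=2139.73, BC^2=1082, CA^2=306.73
Sorted: [306.73, 1082, 2139.73]
By sides: Scalene, By angles: Obtuse

Scalene, Obtuse


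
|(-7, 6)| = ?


|u| = sqrt((-7)^2 + 6^2) = sqrt(85) = 9.2195

9.2195


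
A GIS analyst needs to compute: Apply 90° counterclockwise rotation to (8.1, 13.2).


90° CCW: (x,y) -> (-y, x)
(8.1,13.2) -> (-13.2, 8.1)

(-13.2, 8.1)


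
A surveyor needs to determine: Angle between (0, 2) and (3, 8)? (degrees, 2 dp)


u.v = 16, |u| = sqrt(4) = 2, |v| = sqrt(73) = 8.544
cos(theta) = u.v/(|u||v|) = 16/sqrt(292) = 0.936329
theta = acos(0.936329) = 20.56 degrees

20.56 degrees


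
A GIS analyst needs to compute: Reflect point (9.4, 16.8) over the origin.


Reflection over origin: (x,y) -> (-x,-y)
(9.4, 16.8) -> (-9.4, -16.8)

(-9.4, -16.8)


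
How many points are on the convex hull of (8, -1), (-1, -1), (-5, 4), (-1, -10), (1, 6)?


Convex hull vertices (CCW): (-5, 4), (-1, -10), (8, -1), (1, 6)
Count = 4

4


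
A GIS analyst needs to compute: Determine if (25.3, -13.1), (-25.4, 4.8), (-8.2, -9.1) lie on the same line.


Cross product: ((-25.4)-25.3)*((-9.1)-(-13.1)) - (4.8-(-13.1))*((-8.2)-25.3)
= 396.85

No, not collinear


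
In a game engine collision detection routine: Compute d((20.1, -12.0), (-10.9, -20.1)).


dx=-31, dy=-8.1
d^2 = (-31)^2 + (-8.1)^2 = 1026.61
d = sqrt(1026.61) = 32.0408

32.0408


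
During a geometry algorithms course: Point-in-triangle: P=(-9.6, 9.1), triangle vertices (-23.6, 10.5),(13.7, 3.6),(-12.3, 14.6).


Cross products: AB x AP = 44.38, BC x BP = 113.3, CA x CP = 73.22
All same sign? yes

Yes, inside


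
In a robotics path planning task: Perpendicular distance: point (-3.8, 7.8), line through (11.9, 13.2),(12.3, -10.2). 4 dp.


|cross product| = 369.54
|line direction| = sqrt(547.72) = 23.4034
Distance = 369.54/sqrt(547.72) = 15.79

15.79


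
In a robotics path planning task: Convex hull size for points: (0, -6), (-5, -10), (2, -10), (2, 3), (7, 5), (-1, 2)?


Convex hull vertices (CCW): (-5, -10), (2, -10), (7, 5), (-1, 2)
Count = 4

4


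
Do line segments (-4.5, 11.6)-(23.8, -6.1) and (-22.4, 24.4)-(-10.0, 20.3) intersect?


Cross products: d1=-85.33, d2=-188.78, d3=45.41, d4=148.86
d1*d2 < 0 and d3*d4 < 0? no

No, they don't intersect


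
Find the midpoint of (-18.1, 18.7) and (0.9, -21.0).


M = (((-18.1)+0.9)/2, (18.7+(-21))/2)
= (-8.6, -1.15)

(-8.6, -1.15)


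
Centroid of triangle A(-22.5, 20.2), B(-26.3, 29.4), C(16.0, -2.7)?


Centroid = ((x_A+x_B+x_C)/3, (y_A+y_B+y_C)/3)
= (((-22.5)+(-26.3)+16)/3, (20.2+29.4+(-2.7))/3)
= (-10.9333, 15.6333)

(-10.9333, 15.6333)


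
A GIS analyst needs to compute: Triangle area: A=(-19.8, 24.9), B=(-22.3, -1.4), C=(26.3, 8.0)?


Area = |x_A(y_B-y_C) + x_B(y_C-y_A) + x_C(y_A-y_B)|/2
= |186.12 + 376.87 + 691.69|/2
= 1254.68/2 = 627.34

627.34


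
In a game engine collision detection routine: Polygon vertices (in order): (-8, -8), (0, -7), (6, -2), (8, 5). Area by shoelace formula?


Shoelace sum: ((-8)*(-7) - 0*(-8)) + (0*(-2) - 6*(-7)) + (6*5 - 8*(-2)) + (8*(-8) - (-8)*5)
= 120
Area = |120|/2 = 60

60


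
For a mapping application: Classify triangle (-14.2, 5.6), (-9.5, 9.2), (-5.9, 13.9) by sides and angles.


Side lengths squared: AB^2=35.05, BC^2=35.05, CA^2=137.78
Sorted: [35.05, 35.05, 137.78]
By sides: Isosceles, By angles: Obtuse

Isosceles, Obtuse


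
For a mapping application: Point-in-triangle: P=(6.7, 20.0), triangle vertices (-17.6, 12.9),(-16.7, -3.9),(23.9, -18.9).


Cross products: AB x AP = 414.63, BC x BP = 1321.34, CA x CP = -1067.39
All same sign? no

No, outside


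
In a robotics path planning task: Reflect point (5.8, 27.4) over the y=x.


Reflection over y=x: (x,y) -> (y,x)
(5.8, 27.4) -> (27.4, 5.8)

(27.4, 5.8)


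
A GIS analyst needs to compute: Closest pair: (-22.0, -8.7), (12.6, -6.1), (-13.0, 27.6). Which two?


d(P0,P1) = 34.6976, d(P0,P2) = 37.3991, d(P1,P2) = 42.3208
Closest: P0 and P1

Closest pair: (-22.0, -8.7) and (12.6, -6.1), distance = 34.6976


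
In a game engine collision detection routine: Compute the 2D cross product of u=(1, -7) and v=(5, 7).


u x v = u_x*v_y - u_y*v_x = 1*7 - (-7)*5
= 7 - (-35) = 42

42


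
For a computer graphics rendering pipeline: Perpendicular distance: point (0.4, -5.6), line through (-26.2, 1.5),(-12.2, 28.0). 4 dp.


|cross product| = 804.3
|line direction| = sqrt(898.25) = 29.9708
Distance = 804.3/sqrt(898.25) = 26.8361

26.8361


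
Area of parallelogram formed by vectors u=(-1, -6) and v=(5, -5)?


|u x v| = |(-1)*(-5) - (-6)*5|
= |5 - (-30)| = 35

35


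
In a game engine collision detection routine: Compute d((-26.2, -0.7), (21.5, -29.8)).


dx=47.7, dy=-29.1
d^2 = 47.7^2 + (-29.1)^2 = 3122.1
d = sqrt(3122.1) = 55.8758

55.8758


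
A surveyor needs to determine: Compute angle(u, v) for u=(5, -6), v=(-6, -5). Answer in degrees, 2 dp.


u.v = 0, |u| = sqrt(61) = 7.8102, |v| = sqrt(61) = 7.8102
cos(theta) = u.v/(|u||v|) = 0/sqrt(3721) = 0
theta = acos(0) = 90 degrees

90 degrees


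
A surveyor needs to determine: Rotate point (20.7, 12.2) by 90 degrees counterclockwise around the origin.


90° CCW: (x,y) -> (-y, x)
(20.7,12.2) -> (-12.2, 20.7)

(-12.2, 20.7)


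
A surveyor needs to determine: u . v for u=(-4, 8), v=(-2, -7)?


u . v = u_x*v_x + u_y*v_y = (-4)*(-2) + 8*(-7)
= 8 + (-56) = -48

-48
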